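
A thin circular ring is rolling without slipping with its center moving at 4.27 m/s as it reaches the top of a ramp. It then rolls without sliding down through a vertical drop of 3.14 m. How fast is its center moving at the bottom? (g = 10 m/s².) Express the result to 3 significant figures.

v ≈ 7.05 m/s

For this body I = MR², i.e. k = I/(MR²) = 1.
Since it rolls without slipping, ω = v/R and KE = ½Mv² + ½Iω² = ½(1+k)Mv² = Mv².
Energy conservation: Mv₀² + Mgh = Mv², so v² = v₀² + 2gh/(1+k).
v = √(4.27² + 2×10×3.14/2) = √49.63 ≈ 7.05 m/s.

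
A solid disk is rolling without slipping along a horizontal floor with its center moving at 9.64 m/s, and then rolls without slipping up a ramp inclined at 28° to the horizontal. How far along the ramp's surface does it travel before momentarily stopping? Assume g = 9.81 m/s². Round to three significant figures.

For this body I = (1/2)MR², i.e. k = I/(MR²) = 0.5.
Pure rolling means v = ωR; then KE = ½Mv² + ½I(v/R)² = ½(1+k)Mv² = (3/4)Mv².
Setting this equal to Mgh gives the vertical rise h = (1+k)v₀²/(2g) = 1.5×9.64²/(2×9.81) = 7.105 m.
Along the incline, d = h/sinθ = 7.105/sin28° ≈ 15.1 m.

d ≈ 15.1 m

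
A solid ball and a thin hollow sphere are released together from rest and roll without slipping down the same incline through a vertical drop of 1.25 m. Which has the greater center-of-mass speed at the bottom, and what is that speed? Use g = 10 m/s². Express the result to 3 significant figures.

For rolling without slipping, Mgh = ½(1+k)Mv² where k = I/(MR²), so v = √(2gh/(1+k)).
Solid ball: k = 0.4, giving v = √(2×10×1.25/1.4) = 4.226 m/s.
Thin hollow sphere: k = 2/3, giving v = √(2×10×1.25/1.667) = 3.873 m/s.
The smaller k wins: the solid ball, at ≈ 4.23 m/s.

the solid ball, at v ≈ 4.23 m/s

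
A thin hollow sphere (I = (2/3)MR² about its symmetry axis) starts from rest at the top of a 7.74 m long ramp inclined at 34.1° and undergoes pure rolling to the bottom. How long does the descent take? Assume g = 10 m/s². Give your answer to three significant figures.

Here I = (2/3)MR², so the shape factor k = I/(MR²) = 2/3.
Translational: Mg sinθ − f = Ma. Rotational about the CM: fR = Iα = kMRa, so f = kMa.
Hence a = g sinθ/(1+k) = 10×sin34.1°/1.667 = 3.364 m/s².
With constant a from rest, t = √(2L/a) = √(2·7.74/3.364) ≈ 2.15 s.

t ≈ 2.15 s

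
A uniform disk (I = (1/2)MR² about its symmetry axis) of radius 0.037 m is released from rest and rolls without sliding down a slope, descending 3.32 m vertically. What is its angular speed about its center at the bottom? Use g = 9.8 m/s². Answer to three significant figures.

The moment of inertia is (1/2)MR², giving k ≡ I/(MR²) = 0.5.
Rolling without slipping gives ω = v/R, so the total kinetic energy is ½Mv² + ½Iω² = ½(1+k)Mv² = (3/4)Mv².
Energy conservation Mgh = ½(1+k)Mv² gives v = √(2gh/(1+k)) = √(2 × 9.8 × 3.32 / 1.5) = 6.586 m/s.
Then ω = v/R = 6.586 / 0.037 ≈ 178 rad/s.

ω ≈ 178 rad/s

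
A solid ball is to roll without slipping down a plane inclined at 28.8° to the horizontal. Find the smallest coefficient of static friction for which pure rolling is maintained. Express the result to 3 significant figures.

μ_min ≈ 0.157

Here I = (2/5)MR², so the shape factor k = I/(MR²) = 0.4.
Translational: Mg sinθ − f = Ma. Rotational about the CM: fR = Iα = kMRa, so f = kMa.
These give a = g sinθ/(1+k) and the required friction f = kMg sinθ/(1+k).
The normal force is N = Mg cosθ, so μ_min = f/N = k tanθ/(1+k).
μ_min = 0.4 × tan28.8° / 1.4 ≈ 0.157.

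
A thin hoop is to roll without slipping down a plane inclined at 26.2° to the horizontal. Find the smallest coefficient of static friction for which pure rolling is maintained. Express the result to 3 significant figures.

μ_min ≈ 0.246

With I = MR², the ratio k = I/(MR²) is 1.
Translational: Mg sinθ − f = Ma. Rotational about the CM: fR = Iα = kMRa, so f = kMa.
These give a = g sinθ/(1+k) and the required friction f = kMg sinθ/(1+k).
With N = Mg cosθ, the no-slip condition f ≤ μN gives μ_min = f/N = k tanθ/(1+k).
μ_min = 1 × tan26.2° / 2 ≈ 0.246.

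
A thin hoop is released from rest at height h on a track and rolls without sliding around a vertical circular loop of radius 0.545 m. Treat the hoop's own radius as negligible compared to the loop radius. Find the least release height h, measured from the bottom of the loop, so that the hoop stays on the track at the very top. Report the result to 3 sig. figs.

h_min ≈ 1.64 m

With I = MR², the ratio k = I/(MR²) is 1.
At the top, contact is just lost when gravity alone supplies the centripetal force: Mg = Mv_top²/r, i.e. v_top² = gr.
With ω = v/R, the kinetic energy at speed v is ½(1+k)Mv² = Mv².
Energy conservation from release (height h) to the top (height 2r): Mgh = Mg(2r) + M·gr.
Thus h_min = 2r + (1+k)r/2 = r(2 + 2/2) = 0.545 × 3 ≈ 1.64 m.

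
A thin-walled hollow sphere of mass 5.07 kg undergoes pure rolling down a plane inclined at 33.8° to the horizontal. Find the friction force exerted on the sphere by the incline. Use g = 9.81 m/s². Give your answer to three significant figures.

f ≈ 11.1 N

Here I = (2/3)MR², so the shape factor k = I/(MR²) = 2/3.
Newton's second law down the slope: Mg sinθ − f = Ma. The torque equation fR = Iα (with α = a/R) gives f = kMa.
Combining, a = g sinθ/(1+k) and f = kMa = kMg sinθ/(1+k).
f = (2/3) × 5.07 × 9.81 × sin33.8° / 1.667 ≈ 11.1 N.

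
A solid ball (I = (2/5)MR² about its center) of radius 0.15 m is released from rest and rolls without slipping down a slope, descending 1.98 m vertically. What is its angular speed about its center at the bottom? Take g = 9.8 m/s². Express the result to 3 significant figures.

Here I = (2/5)MR², so the shape factor k = I/(MR²) = 0.4.
Since it rolls without slipping, ω = v/R and KE = ½Mv² + ½Iω² = ½(1+k)Mv² = (7/10)Mv².
Energy conservation Mgh = ½(1+k)Mv² gives v = √(2gh/(1+k)) = √(2 × 9.8 × 1.98 / 1.4) = 5.265 m/s.
Then ω = v/R = 5.265 / 0.15 ≈ 35.1 rad/s.

ω ≈ 35.1 rad/s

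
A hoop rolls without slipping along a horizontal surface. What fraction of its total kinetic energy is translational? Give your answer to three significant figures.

With I = MR², the ratio k = I/(MR²) is 1.
With ω = v/R, KE_trans = ½Mv² and KE_rot = ½Iω² = ½kMv², so KE_total = ½(1+k)Mv².
The translational fraction is therefore 1/(1+k) = 1/2 ≈ 0.500.

fraction ≈ 0.500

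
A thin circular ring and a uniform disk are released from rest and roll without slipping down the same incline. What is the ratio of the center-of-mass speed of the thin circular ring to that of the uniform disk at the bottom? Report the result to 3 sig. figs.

v_ratio ≈ 0.866

Each satisfies Mgh = ½(1+k)Mv² with k = I/(MR²), so v ∝ 1/√(1+k).
For the thin circular ring k = 1; for the uniform disk k = 0.5.
v₁/v₂ = √((1+k₂)/(1+k₁)) = √(1.5/2) ≈ 0.866.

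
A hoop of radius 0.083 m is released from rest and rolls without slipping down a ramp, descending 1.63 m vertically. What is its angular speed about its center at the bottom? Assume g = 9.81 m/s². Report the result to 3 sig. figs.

ω ≈ 48.2 rad/s

The moment of inertia is MR², giving k ≡ I/(MR²) = 1.
The rolling condition ω = v/R makes the rotational term ½I(v/R)² = ½kMv², so KE_total = ½(1+k)Mv² = Mv².
Energy conservation Mgh = ½(1+k)Mv² gives v = √(2gh/(1+k)) = √(2 × 9.81 × 1.63 / 2) = 3.999 m/s.
The angular speed follows from ω = v/R = 3.999/0.083 ≈ 48.2 rad/s.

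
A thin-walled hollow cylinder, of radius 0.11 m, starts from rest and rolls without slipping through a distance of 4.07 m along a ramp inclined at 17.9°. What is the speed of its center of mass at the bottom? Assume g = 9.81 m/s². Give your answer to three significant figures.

Here I = MR², so the shape factor k = I/(MR²) = 1.
Pure rolling means v = ωR; then KE = ½Mv² + ½I(v/R)² = ½(1+k)Mv² = Mv².
The vertical drop is h = L sinθ = 4.07 × sin17.9° = 1.251 m.
Setting Mgh = Mv² gives v = √(2gh/(1+k)) = √(2·9.81·1.251/2) ≈ 3.50 m/s.

v ≈ 3.50 m/s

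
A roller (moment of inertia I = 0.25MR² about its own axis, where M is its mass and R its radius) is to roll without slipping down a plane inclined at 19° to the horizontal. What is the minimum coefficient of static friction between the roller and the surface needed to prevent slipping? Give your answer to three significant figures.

μ_min ≈ 0.0689

For this body I = 0.25MR², i.e. k = I/(MR²) = 0.25.
Along the incline Mg sinθ − f = Ma, and torque about the center fR = Iα = kMR²(a/R) gives f = kMa.
These give a = g sinθ/(1+k) and the required friction f = kMg sinθ/(1+k).
The normal force is N = Mg cosθ, so μ_min = f/N = k tanθ/(1+k).
μ_min = 0.25 × tan19° / 1.25 ≈ 0.0689.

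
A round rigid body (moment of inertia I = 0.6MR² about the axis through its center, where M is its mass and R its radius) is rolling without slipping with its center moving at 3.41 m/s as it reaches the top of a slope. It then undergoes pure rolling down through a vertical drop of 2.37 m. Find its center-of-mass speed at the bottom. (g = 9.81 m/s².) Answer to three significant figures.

v ≈ 6.38 m/s

The moment of inertia is 0.6MR², giving k ≡ I/(MR²) = 0.6.
The rolling condition ω = v/R makes the rotational term ½I(v/R)² = ½kMv², so KE_total = ½(1+k)Mv² = (4/5)Mv².
Energy conservation: (4/5)Mv₀² + Mgh = (4/5)Mv², so v² = v₀² + 2gh/(1+k).
v = √(3.41² + 2×9.81×2.37/1.6) = √40.69 ≈ 6.38 m/s.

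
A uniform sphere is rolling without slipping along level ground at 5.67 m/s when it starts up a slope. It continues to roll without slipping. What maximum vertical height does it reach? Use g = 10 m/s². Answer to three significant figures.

h ≈ 2.25 m

With I = (2/5)MR², the ratio k = I/(MR²) is 0.4.
The rolling condition ω = v/R makes the rotational term ½I(v/R)² = ½kMv², so KE_total = ½(1+k)Mv² = (7/10)Mv².
All of this converts to potential energy at the highest point: (7/10)Mv₀² = Mgh.
Thus h = (1+k)v₀²/(2g) = 1.4 × 5.67² / (2 × 10) ≈ 2.25 m.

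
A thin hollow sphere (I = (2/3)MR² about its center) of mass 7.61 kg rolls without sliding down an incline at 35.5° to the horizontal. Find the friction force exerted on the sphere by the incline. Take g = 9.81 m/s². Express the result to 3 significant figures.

f ≈ 17.3 N

For this body I = (2/3)MR², i.e. k = I/(MR²) = 2/3.
Along the incline Mg sinθ − f = Ma, and torque about the center fR = Iα = kMR²(a/R) gives f = kMa.
Combining, a = g sinθ/(1+k) and f = kMa = kMg sinθ/(1+k).
f = (2/3) × 7.61 × 9.81 × sin35.5° / 1.667 ≈ 17.3 N.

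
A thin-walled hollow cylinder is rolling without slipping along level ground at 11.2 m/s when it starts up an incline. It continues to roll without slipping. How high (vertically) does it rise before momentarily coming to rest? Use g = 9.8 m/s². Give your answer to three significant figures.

h ≈ 12.8 m

The moment of inertia is MR², giving k ≡ I/(MR²) = 1.
Since it rolls without slipping, ω = v/R and KE = ½Mv² + ½Iω² = ½(1+k)Mv² = Mv².
All of this converts to potential energy at the highest point: Mv₀² = Mgh.
Thus h = (1+k)v₀²/(2g) = 2 × 11.2² / (2 × 9.8) ≈ 12.8 m.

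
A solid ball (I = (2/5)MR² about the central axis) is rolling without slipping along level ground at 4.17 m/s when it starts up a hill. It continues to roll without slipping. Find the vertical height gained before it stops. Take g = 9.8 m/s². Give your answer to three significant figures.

h ≈ 1.24 m

For this body I = (2/5)MR², i.e. k = I/(MR²) = 0.4.
Rolling without slipping gives ω = v/R, so the total kinetic energy is ½Mv² + ½Iω² = ½(1+k)Mv² = (7/10)Mv².
At the top the kinetic energy is zero, so (7/10)Mv₀² = Mgh.
Thus h = (1+k)v₀²/(2g) = 1.4 × 4.17² / (2 × 9.8) ≈ 1.24 m.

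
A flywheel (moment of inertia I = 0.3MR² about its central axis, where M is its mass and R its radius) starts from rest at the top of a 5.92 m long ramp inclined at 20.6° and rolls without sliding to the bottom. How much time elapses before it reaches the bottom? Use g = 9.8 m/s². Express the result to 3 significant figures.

t ≈ 2.11 s

For this body I = 0.3MR², i.e. k = I/(MR²) = 0.3.
Newton's second law down the slope: Mg sinθ − f = Ma. The torque equation fR = Iα (with α = a/R) gives f = kMa.
Hence a = g sinθ/(1+k) = 9.8×sin20.6°/1.3 = 2.652 m/s².
Starting from rest, L = ½at², so t = √(2L/a) = √(2×5.92/2.652) ≈ 2.11 s.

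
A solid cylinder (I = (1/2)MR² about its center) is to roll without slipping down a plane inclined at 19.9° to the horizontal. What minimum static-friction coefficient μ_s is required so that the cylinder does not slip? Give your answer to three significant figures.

The moment of inertia is (1/2)MR², giving k ≡ I/(MR²) = 0.5.
Translational: Mg sinθ − f = Ma. Rotational about the CM: fR = Iα = kMRa, so f = kMa.
These give a = g sinθ/(1+k) and the required friction f = kMg sinθ/(1+k).
With N = Mg cosθ, the no-slip condition f ≤ μN gives μ_min = f/N = k tanθ/(1+k).
μ_min = 0.5 × tan19.9° / 1.5 ≈ 0.121.

μ_min ≈ 0.121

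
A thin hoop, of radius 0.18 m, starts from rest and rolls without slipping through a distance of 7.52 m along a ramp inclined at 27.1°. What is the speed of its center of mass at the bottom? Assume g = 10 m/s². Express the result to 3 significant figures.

For this body I = MR², i.e. k = I/(MR²) = 1.
The rolling condition ω = v/R makes the rotational term ½I(v/R)² = ½kMv², so KE_total = ½(1+k)Mv² = Mv².
The vertical drop is h = L sinθ = 7.52 × sin27.1° = 3.426 m.
Setting Mgh = Mv² gives v = √(2gh/(1+k)) = √(2·10·3.426/2) ≈ 5.85 m/s.

v ≈ 5.85 m/s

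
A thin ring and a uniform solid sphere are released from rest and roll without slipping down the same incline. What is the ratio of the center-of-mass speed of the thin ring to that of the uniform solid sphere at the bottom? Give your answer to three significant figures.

v_ratio ≈ 0.837

Each satisfies Mgh = ½(1+k)Mv² with k = I/(MR²), so v ∝ 1/√(1+k).
For the thin ring k = 1; for the uniform solid sphere k = 0.4.
v₁/v₂ = √((1+k₂)/(1+k₁)) = √(1.4/2) ≈ 0.837.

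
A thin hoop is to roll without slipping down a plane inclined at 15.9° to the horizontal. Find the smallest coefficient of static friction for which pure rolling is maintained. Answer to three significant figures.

μ_min ≈ 0.142

Here I = MR², so the shape factor k = I/(MR²) = 1.
Newton's second law down the slope: Mg sinθ − f = Ma. The torque equation fR = Iα (with α = a/R) gives f = kMa.
These give a = g sinθ/(1+k) and the required friction f = kMg sinθ/(1+k).
With N = Mg cosθ, the no-slip condition f ≤ μN gives μ_min = f/N = k tanθ/(1+k).
μ_min = 1 × tan15.9° / 2 ≈ 0.142.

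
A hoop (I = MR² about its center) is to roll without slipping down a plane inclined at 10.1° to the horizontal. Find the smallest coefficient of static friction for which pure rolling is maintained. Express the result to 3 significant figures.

μ_min ≈ 0.0891

For this body I = MR², i.e. k = I/(MR²) = 1.
Translational: Mg sinθ − f = Ma. Rotational about the CM: fR = Iα = kMRa, so f = kMa.
These give a = g sinθ/(1+k) and the required friction f = kMg sinθ/(1+k).
With N = Mg cosθ, the no-slip condition f ≤ μN gives μ_min = f/N = k tanθ/(1+k).
μ_min = 1 × tan10.1° / 2 ≈ 0.0891.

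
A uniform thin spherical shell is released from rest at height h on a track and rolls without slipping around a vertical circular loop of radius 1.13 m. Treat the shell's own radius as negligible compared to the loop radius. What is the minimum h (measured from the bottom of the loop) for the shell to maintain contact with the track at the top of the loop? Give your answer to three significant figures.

For this body I = (2/3)MR², i.e. k = I/(MR²) = 2/3.
At the top of the loop, the minimum-contact condition is Mg = Mv_top²/r, so v_top² = gr.
With ω = v/R, the kinetic energy at speed v is ½(1+k)Mv² = (5/6)Mv².
Energy conservation from release (height h) to the top (height 2r): Mgh = Mg(2r) + (5/6)M·gr.
Thus h_min = 2r + (1+k)r/2 = r(2 + 1.667/2) = 1.13 × 2.833 ≈ 3.20 m.

h_min ≈ 3.20 m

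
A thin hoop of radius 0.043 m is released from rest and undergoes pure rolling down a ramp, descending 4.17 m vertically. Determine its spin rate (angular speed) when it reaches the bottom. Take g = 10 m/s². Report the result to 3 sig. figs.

ω ≈ 150 rad/s

With I = MR², the ratio k = I/(MR²) is 1.
Since it rolls without slipping, ω = v/R and KE = ½Mv² + ½Iω² = ½(1+k)Mv² = Mv².
Energy conservation Mgh = ½(1+k)Mv² gives v = √(2gh/(1+k)) = √(2 × 10 × 4.17 / 2) = 6.458 m/s.
Then ω = v/R = 6.458 / 0.043 ≈ 150 rad/s.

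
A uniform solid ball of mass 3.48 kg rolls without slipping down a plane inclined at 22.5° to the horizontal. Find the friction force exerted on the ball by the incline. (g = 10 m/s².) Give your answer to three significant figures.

For this body I = (2/5)MR², i.e. k = I/(MR²) = 0.4.
Translational: Mg sinθ − f = Ma. Rotational about the CM: fR = Iα = kMRa, so f = kMa.
Combining, a = g sinθ/(1+k) and f = kMa = kMg sinθ/(1+k).
f = 0.4 × 3.48 × 10 × sin22.5° / 1.4 ≈ 3.80 N.

f ≈ 3.80 N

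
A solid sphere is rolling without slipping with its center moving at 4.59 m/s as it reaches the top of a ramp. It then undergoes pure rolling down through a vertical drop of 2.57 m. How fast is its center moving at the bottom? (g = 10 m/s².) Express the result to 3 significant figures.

Here I = (2/5)MR², so the shape factor k = I/(MR²) = 0.4.
Rolling without slipping gives ω = v/R, so the total kinetic energy is ½Mv² + ½Iω² = ½(1+k)Mv² = (7/10)Mv².
Conserving energy between top and bottom: (7/10)Mv² = (7/10)Mv₀² + Mgh, hence v² = v₀² + 2gh/(1+k).
v = √(4.59² + 2×10×2.57/1.4) = √57.78 ≈ 7.60 m/s.

v ≈ 7.60 m/s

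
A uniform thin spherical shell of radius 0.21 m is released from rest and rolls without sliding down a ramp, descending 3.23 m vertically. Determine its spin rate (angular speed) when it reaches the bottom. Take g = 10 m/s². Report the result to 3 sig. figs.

ω ≈ 29.6 rad/s

With I = (2/3)MR², the ratio k = I/(MR²) is 2/3.
Rolling without slipping gives ω = v/R, so the total kinetic energy is ½Mv² + ½Iω² = ½(1+k)Mv² = (5/6)Mv².
Energy conservation Mgh = ½(1+k)Mv² gives v = √(2gh/(1+k)) = √(2 × 10 × 3.23 / 1.667) = 6.226 m/s.
The angular speed follows from ω = v/R = 6.226/0.21 ≈ 29.6 rad/s.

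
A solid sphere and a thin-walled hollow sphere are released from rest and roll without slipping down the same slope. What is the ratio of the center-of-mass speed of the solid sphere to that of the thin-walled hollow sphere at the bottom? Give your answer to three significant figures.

Each satisfies Mgh = ½(1+k)Mv² with k = I/(MR²), so v ∝ 1/√(1+k).
For the solid sphere k = 0.4; for the thin-walled hollow sphere k = 2/3.
v₁/v₂ = √((1+k₂)/(1+k₁)) = √(1.667/1.4) ≈ 1.09.

v_ratio ≈ 1.09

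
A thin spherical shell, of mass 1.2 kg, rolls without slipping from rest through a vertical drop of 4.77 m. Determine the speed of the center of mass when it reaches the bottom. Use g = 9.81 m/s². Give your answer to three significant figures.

For this body I = (2/3)MR², i.e. k = I/(MR²) = 2/3.
Since it rolls without slipping, ω = v/R and KE = ½Mv² + ½Iω² = ½(1+k)Mv² = (5/6)Mv².
Energy conservation: Mgh = (5/6)Mv², so v = √(2gh/(1+k)) = √(2 × 9.81 × 4.77 / 1.667) ≈ 7.49 m/s.

v ≈ 7.49 m/s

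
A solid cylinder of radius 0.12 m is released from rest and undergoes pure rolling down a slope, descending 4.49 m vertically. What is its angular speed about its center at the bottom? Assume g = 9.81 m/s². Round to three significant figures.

Here I = (1/2)MR², so the shape factor k = I/(MR²) = 0.5.
Rolling without slipping gives ω = v/R, so the total kinetic energy is ½Mv² + ½Iω² = ½(1+k)Mv² = (3/4)Mv².
Energy conservation Mgh = ½(1+k)Mv² gives v = √(2gh/(1+k)) = √(2 × 9.81 × 4.49 / 1.5) = 7.663 m/s.
Then ω = v/R = 7.663 / 0.12 ≈ 63.9 rad/s.

ω ≈ 63.9 rad/s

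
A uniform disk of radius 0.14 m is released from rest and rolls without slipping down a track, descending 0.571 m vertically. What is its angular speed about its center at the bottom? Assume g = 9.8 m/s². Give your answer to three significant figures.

Here I = (1/2)MR², so the shape factor k = I/(MR²) = 0.5.
The rolling condition ω = v/R makes the rotational term ½I(v/R)² = ½kMv², so KE_total = ½(1+k)Mv² = (3/4)Mv².
Energy conservation Mgh = ½(1+k)Mv² gives v = √(2gh/(1+k)) = √(2 × 9.8 × 0.571 / 1.5) = 2.731 m/s.
The angular speed follows from ω = v/R = 2.731/0.14 ≈ 19.5 rad/s.

ω ≈ 19.5 rad/s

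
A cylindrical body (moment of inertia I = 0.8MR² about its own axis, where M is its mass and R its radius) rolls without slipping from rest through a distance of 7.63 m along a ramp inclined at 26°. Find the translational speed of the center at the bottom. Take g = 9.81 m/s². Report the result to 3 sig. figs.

The moment of inertia is 0.8MR², giving k ≡ I/(MR²) = 0.8.
Rolling without slipping gives ω = v/R, so the total kinetic energy is ½Mv² + ½Iω² = ½(1+k)Mv² = (9/10)Mv².
The vertical drop is h = L sinθ = 7.63 × sin26° = 3.345 m.
Energy conservation: Mgh = (9/10)Mv², so v = √(2gh/(1+k)) = √(2 × 9.81 × 3.345 / 1.8) ≈ 6.04 m/s.

v ≈ 6.04 m/s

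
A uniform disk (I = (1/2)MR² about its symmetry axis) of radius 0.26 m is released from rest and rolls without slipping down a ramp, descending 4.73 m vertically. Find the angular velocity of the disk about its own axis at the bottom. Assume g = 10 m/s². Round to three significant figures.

ω ≈ 30.5 rad/s

For this body I = (1/2)MR², i.e. k = I/(MR²) = 0.5.
The rolling condition ω = v/R makes the rotational term ½I(v/R)² = ½kMv², so KE_total = ½(1+k)Mv² = (3/4)Mv².
Energy conservation Mgh = ½(1+k)Mv² gives v = √(2gh/(1+k)) = √(2 × 10 × 4.73 / 1.5) = 7.941 m/s.
Then ω = v/R = 7.941 / 0.26 ≈ 30.5 rad/s.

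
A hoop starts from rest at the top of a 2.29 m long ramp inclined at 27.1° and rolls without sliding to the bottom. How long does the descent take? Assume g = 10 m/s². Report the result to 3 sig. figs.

t ≈ 1.42 s

The moment of inertia is MR², giving k ≡ I/(MR²) = 1.
Along the incline Mg sinθ − f = Ma, and torque about the center fR = Iα = kMR²(a/R) gives f = kMa.
Hence a = g sinθ/(1+k) = 10×sin27.1°/2 = 2.278 m/s².
Starting from rest, L = ½at², so t = √(2L/a) = √(2×2.29/2.278) ≈ 1.42 s.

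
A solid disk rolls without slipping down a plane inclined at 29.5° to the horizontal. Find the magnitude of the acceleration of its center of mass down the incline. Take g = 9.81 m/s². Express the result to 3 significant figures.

a ≈ 3.22 m/s²

Here I = (1/2)MR², so the shape factor k = I/(MR²) = 0.5.
Along the incline Mg sinθ − f = Ma, and torque about the center fR = Iα = kMR²(a/R) gives f = kMa.
Eliminating f: Mg sinθ = (1+k)Ma, so a = g sinθ/(1+k) = 9.81 × sin29.5° / 1.5 ≈ 3.22 m/s².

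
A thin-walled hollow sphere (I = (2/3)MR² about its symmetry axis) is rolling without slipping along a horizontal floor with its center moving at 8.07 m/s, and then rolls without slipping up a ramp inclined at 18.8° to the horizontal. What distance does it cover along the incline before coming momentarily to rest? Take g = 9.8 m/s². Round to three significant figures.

With I = (2/3)MR², the ratio k = I/(MR²) is 2/3.
Since it rolls without slipping, ω = v/R and KE = ½Mv² + ½Iω² = ½(1+k)Mv² = (5/6)Mv².
Setting this equal to Mgh gives the vertical rise h = (1+k)v₀²/(2g) = 1.667×8.07²/(2×9.8) = 5.538 m.
Along the incline, d = h/sinθ = 5.538/sin18.8° ≈ 17.2 m.

d ≈ 17.2 m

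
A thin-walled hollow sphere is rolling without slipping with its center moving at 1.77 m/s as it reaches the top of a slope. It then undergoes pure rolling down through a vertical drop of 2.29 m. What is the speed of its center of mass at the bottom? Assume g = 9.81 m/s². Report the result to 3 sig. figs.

v ≈ 5.49 m/s

The moment of inertia is (2/3)MR², giving k ≡ I/(MR²) = 2/3.
Since it rolls without slipping, ω = v/R and KE = ½Mv² + ½Iω² = ½(1+k)Mv² = (5/6)Mv².
Energy conservation: (5/6)Mv₀² + Mgh = (5/6)Mv², so v² = v₀² + 2gh/(1+k).
v = √(1.77² + 2×9.81×2.29/1.667) = √30.09 ≈ 5.49 m/s.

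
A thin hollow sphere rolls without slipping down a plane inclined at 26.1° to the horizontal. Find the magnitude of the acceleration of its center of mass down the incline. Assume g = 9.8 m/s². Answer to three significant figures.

a ≈ 2.59 m/s²

Here I = (2/3)MR², so the shape factor k = I/(MR²) = 2/3.
Translational: Mg sinθ − f = Ma. Rotational about the CM: fR = Iα = kMRa, so f = kMa.
Eliminating f: Mg sinθ = (1+k)Ma, so a = g sinθ/(1+k) = 9.8 × sin26.1° / 1.667 ≈ 2.59 m/s².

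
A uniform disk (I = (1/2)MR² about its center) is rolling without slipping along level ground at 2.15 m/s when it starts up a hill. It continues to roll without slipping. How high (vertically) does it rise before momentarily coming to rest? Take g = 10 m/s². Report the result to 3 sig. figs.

Here I = (1/2)MR², so the shape factor k = I/(MR²) = 0.5.
The rolling condition ω = v/R makes the rotational term ½I(v/R)² = ½kMv², so KE_total = ½(1+k)Mv² = (3/4)Mv².
All of this converts to potential energy at the highest point: (3/4)Mv₀² = Mgh.
Thus h = (1+k)v₀²/(2g) = 1.5 × 2.15² / (2 × 10) ≈ 0.347 m.

h ≈ 0.347 m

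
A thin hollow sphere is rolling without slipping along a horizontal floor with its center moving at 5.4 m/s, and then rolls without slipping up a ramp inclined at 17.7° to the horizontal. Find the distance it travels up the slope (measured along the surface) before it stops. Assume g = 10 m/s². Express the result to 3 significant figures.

d ≈ 7.99 m

For this body I = (2/3)MR², i.e. k = I/(MR²) = 2/3.
The rolling condition ω = v/R makes the rotational term ½I(v/R)² = ½kMv², so KE_total = ½(1+k)Mv² = (5/6)Mv².
Setting this equal to Mgh gives the vertical rise h = (1+k)v₀²/(2g) = 1.667×5.4²/(2×10) = 2.43 m.
The distance along the slope is d = h/sinθ = 2.43/sin17.7° ≈ 7.99 m.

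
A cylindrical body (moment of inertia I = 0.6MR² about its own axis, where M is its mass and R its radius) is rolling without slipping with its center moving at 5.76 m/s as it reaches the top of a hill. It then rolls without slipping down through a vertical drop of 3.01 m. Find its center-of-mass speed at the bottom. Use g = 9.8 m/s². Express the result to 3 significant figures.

With I = 0.6MR², the ratio k = I/(MR²) is 0.6.
Rolling without slipping gives ω = v/R, so the total kinetic energy is ½Mv² + ½Iω² = ½(1+k)Mv² = (4/5)Mv².
Conserving energy between top and bottom: (4/5)Mv² = (4/5)Mv₀² + Mgh, hence v² = v₀² + 2gh/(1+k).
v = √(5.76² + 2×9.8×3.01/1.6) = √70.05 ≈ 8.37 m/s.

v ≈ 8.37 m/s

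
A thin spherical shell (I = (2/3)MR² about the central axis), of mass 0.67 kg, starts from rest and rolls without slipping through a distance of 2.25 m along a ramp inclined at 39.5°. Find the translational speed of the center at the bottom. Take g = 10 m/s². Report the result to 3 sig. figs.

v ≈ 4.14 m/s

Here I = (2/3)MR², so the shape factor k = I/(MR²) = 2/3.
Rolling without slipping gives ω = v/R, so the total kinetic energy is ½Mv² + ½Iω² = ½(1+k)Mv² = (5/6)Mv².
The vertical drop is h = L sinθ = 2.25 × sin39.5° = 1.431 m.
Setting Mgh = (5/6)Mv² gives v = √(2gh/(1+k)) = √(2·10·1.431/1.667) ≈ 4.14 m/s.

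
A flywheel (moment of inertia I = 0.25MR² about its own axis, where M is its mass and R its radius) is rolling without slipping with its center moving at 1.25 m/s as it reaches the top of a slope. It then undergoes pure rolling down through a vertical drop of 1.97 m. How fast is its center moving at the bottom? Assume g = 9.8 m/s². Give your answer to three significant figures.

v ≈ 5.70 m/s

Here I = 0.25MR², so the shape factor k = I/(MR²) = 0.25.
Since it rolls without slipping, ω = v/R and KE = ½Mv² + ½Iω² = ½(1+k)Mv² = (5/8)Mv².
Energy conservation: (5/8)Mv₀² + Mgh = (5/8)Mv², so v² = v₀² + 2gh/(1+k).
v = √(1.25² + 2×9.8×1.97/1.25) = √32.45 ≈ 5.70 m/s.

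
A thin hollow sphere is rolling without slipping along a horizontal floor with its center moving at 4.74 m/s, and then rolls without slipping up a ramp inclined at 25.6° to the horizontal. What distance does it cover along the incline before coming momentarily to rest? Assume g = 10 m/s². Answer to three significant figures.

Here I = (2/3)MR², so the shape factor k = I/(MR²) = 2/3.
Pure rolling means v = ωR; then KE = ½Mv² + ½I(v/R)² = ½(1+k)Mv² = (5/6)Mv².
Setting this equal to Mgh gives the vertical rise h = (1+k)v₀²/(2g) = 1.667×4.74²/(2×10) = 1.872 m.
Along the incline, d = h/sinθ = 1.872/sin25.6° ≈ 4.33 m.

d ≈ 4.33 m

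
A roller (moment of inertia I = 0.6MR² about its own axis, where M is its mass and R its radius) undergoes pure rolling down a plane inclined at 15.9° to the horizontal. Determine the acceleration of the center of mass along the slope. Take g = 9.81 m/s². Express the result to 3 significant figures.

a ≈ 1.68 m/s²

The moment of inertia is 0.6MR², giving k ≡ I/(MR²) = 0.6.
Along the incline Mg sinθ − f = Ma, and torque about the center fR = Iα = kMR²(a/R) gives f = kMa.
Eliminating f: Mg sinθ = (1+k)Ma, so a = g sinθ/(1+k) = 9.81 × sin15.9° / 1.6 ≈ 1.68 m/s².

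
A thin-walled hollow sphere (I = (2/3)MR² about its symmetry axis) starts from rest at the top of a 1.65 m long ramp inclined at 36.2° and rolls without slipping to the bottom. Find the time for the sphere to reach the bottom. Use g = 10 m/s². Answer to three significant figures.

t ≈ 0.965 s

With I = (2/3)MR², the ratio k = I/(MR²) is 2/3.
Newton's second law down the slope: Mg sinθ − f = Ma. The torque equation fR = Iα (with α = a/R) gives f = kMa.
Hence a = g sinθ/(1+k) = 10×sin36.2°/1.667 = 3.544 m/s².
With constant a from rest, t = √(2L/a) = √(2·1.65/3.544) ≈ 0.965 s.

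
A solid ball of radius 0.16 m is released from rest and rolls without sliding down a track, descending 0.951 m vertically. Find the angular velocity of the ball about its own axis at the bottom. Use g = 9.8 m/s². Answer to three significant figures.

ω ≈ 22.8 rad/s

The moment of inertia is (2/5)MR², giving k ≡ I/(MR²) = 0.4.
The rolling condition ω = v/R makes the rotational term ½I(v/R)² = ½kMv², so KE_total = ½(1+k)Mv² = (7/10)Mv².
Energy conservation Mgh = ½(1+k)Mv² gives v = √(2gh/(1+k)) = √(2 × 9.8 × 0.951 / 1.4) = 3.649 m/s.
Then ω = v/R = 3.649 / 0.16 ≈ 22.8 rad/s.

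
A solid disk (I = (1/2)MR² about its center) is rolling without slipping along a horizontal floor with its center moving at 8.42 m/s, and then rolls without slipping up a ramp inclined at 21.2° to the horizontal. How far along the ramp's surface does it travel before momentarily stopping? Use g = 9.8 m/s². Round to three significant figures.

For this body I = (1/2)MR², i.e. k = I/(MR²) = 0.5.
Since it rolls without slipping, ω = v/R and KE = ½Mv² + ½Iω² = ½(1+k)Mv² = (3/4)Mv².
Setting this equal to Mgh gives the vertical rise h = (1+k)v₀²/(2g) = 1.5×8.42²/(2×9.8) = 5.426 m.
Along the incline, d = h/sinθ = 5.426/sin21.2° ≈ 15.0 m.

d ≈ 15.0 m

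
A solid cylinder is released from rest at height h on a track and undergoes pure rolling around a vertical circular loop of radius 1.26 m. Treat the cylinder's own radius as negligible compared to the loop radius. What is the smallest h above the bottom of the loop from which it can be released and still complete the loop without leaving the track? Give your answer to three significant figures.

Here I = (1/2)MR², so the shape factor k = I/(MR²) = 0.5.
At the top, contact is just lost when gravity alone supplies the centripetal force: Mg = Mv_top²/r, i.e. v_top² = gr.
With ω = v/R, the kinetic energy at speed v is ½(1+k)Mv² = (3/4)Mv².
Energy conservation from release (height h) to the top (height 2r): Mgh = Mg(2r) + (3/4)M·gr.
Thus h_min = 2r + (1+k)r/2 = r(2 + 1.5/2) = 1.26 × 2.75 ≈ 3.47 m.

h_min ≈ 3.47 m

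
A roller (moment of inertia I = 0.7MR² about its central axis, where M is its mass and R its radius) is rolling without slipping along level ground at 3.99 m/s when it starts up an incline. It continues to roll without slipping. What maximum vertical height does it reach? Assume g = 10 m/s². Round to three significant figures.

The moment of inertia is 0.7MR², giving k ≡ I/(MR²) = 0.7.
Since it rolls without slipping, ω = v/R and KE = ½Mv² + ½Iω² = ½(1+k)Mv² = (17/20)Mv².
At the top the kinetic energy is zero, so (17/20)Mv₀² = Mgh.
Thus h = (1+k)v₀²/(2g) = 1.7 × 3.99² / (2 × 10) ≈ 1.35 m.

h ≈ 1.35 m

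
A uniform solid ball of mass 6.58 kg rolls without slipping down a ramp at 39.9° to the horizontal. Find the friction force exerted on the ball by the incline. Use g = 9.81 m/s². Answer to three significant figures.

f ≈ 11.8 N

Here I = (2/5)MR², so the shape factor k = I/(MR²) = 0.4.
Translational: Mg sinθ − f = Ma. Rotational about the CM: fR = Iα = kMRa, so f = kMa.
Combining, a = g sinθ/(1+k) and f = kMa = kMg sinθ/(1+k).
f = 0.4 × 6.58 × 9.81 × sin39.9° / 1.4 ≈ 11.8 N.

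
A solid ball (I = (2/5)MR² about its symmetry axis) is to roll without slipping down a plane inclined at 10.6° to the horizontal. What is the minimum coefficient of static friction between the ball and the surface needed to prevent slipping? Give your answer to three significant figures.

With I = (2/5)MR², the ratio k = I/(MR²) is 0.4.
Newton's second law down the slope: Mg sinθ − f = Ma. The torque equation fR = Iα (with α = a/R) gives f = kMa.
These give a = g sinθ/(1+k) and the required friction f = kMg sinθ/(1+k).
The normal force is N = Mg cosθ, so μ_min = f/N = k tanθ/(1+k).
μ_min = 0.4 × tan10.6° / 1.4 ≈ 0.0535.

μ_min ≈ 0.0535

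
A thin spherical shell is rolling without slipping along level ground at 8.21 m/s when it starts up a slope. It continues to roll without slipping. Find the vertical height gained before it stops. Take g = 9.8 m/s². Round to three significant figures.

With I = (2/3)MR², the ratio k = I/(MR²) is 2/3.
The rolling condition ω = v/R makes the rotational term ½I(v/R)² = ½kMv², so KE_total = ½(1+k)Mv² = (5/6)Mv².
At the top the kinetic energy is zero, so (5/6)Mv₀² = Mgh.
Thus h = (1+k)v₀²/(2g) = 1.667 × 8.21² / (2 × 9.8) ≈ 5.73 m.

h ≈ 5.73 m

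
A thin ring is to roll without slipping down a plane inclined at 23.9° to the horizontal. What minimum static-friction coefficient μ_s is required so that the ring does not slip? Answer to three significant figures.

μ_min ≈ 0.222

For this body I = MR², i.e. k = I/(MR²) = 1.
Along the incline Mg sinθ − f = Ma, and torque about the center fR = Iα = kMR²(a/R) gives f = kMa.
These give a = g sinθ/(1+k) and the required friction f = kMg sinθ/(1+k).
The normal force is N = Mg cosθ, so μ_min = f/N = k tanθ/(1+k).
μ_min = 1 × tan23.9° / 2 ≈ 0.222.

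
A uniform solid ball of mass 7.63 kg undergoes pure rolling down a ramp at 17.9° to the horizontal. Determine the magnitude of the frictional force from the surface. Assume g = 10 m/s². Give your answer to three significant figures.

f ≈ 6.70 N

With I = (2/5)MR², the ratio k = I/(MR²) is 0.4.
Translational: Mg sinθ − f = Ma. Rotational about the CM: fR = Iα = kMRa, so f = kMa.
Combining, a = g sinθ/(1+k) and f = kMa = kMg sinθ/(1+k).
f = 0.4 × 7.63 × 10 × sin17.9° / 1.4 ≈ 6.70 N.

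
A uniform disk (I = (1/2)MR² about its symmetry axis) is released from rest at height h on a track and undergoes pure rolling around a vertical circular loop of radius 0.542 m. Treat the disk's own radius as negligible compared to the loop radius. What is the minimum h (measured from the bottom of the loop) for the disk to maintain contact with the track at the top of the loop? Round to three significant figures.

h_min ≈ 1.49 m

Here I = (1/2)MR², so the shape factor k = I/(MR²) = 0.5.
At the top, contact is just lost when gravity alone supplies the centripetal force: Mg = Mv_top²/r, i.e. v_top² = gr.
With ω = v/R, the kinetic energy at speed v is ½(1+k)Mv² = (3/4)Mv².
Energy conservation from release (height h) to the top (height 2r): Mgh = Mg(2r) + (3/4)M·gr.
Thus h_min = 2r + (1+k)r/2 = r(2 + 1.5/2) = 0.542 × 2.75 ≈ 1.49 m.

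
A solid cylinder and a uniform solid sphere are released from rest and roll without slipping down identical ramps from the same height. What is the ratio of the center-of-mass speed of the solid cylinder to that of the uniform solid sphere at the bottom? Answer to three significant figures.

v_ratio ≈ 0.966

Each satisfies Mgh = ½(1+k)Mv² with k = I/(MR²), so v ∝ 1/√(1+k).
For the solid cylinder k = 0.5; for the uniform solid sphere k = 0.4.
v₁/v₂ = √((1+k₂)/(1+k₁)) = √(1.4/1.5) ≈ 0.966.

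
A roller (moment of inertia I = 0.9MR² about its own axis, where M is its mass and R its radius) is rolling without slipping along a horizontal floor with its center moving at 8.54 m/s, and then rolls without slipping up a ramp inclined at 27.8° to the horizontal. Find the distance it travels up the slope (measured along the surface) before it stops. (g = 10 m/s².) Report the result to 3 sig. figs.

d ≈ 14.9 m

For this body I = 0.9MR², i.e. k = I/(MR²) = 0.9.
The rolling condition ω = v/R makes the rotational term ½I(v/R)² = ½kMv², so KE_total = ½(1+k)Mv² = (19/20)Mv².
Setting this equal to Mgh gives the vertical rise h = (1+k)v₀²/(2g) = 1.9×8.54²/(2×10) = 6.929 m.
Along the incline, d = h/sinθ = 6.929/sin27.8° ≈ 14.9 m.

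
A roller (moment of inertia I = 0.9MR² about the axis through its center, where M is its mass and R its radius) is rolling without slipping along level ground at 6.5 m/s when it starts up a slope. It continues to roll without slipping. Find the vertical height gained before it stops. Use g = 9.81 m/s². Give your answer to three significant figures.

For this body I = 0.9MR², i.e. k = I/(MR²) = 0.9.
Rolling without slipping gives ω = v/R, so the total kinetic energy is ½Mv² + ½Iω² = ½(1+k)Mv² = (19/20)Mv².
All of this converts to potential energy at the highest point: (19/20)Mv₀² = Mgh.
Thus h = (1+k)v₀²/(2g) = 1.9 × 6.5² / (2 × 9.81) ≈ 4.09 m.

h ≈ 4.09 m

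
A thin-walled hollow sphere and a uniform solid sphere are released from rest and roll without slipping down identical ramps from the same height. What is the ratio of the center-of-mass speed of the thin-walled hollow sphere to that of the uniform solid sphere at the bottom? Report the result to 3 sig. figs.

v_ratio ≈ 0.917

Each satisfies Mgh = ½(1+k)Mv² with k = I/(MR²), so v ∝ 1/√(1+k).
For the thin-walled hollow sphere k = 2/3; for the uniform solid sphere k = 0.4.
v₁/v₂ = √((1+k₂)/(1+k₁)) = √(1.4/1.667) ≈ 0.917.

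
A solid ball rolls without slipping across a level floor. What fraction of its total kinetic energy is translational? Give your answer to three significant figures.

fraction ≈ 0.714

With I = (2/5)MR², the ratio k = I/(MR²) is 0.4.
Since ω = v/R, the translational part is ½Mv² and the rotational part is ½I(v/R)² = ½kMv²; the total is ½(1+k)Mv².
The translational fraction is therefore 1/(1+k) = 1/1.4 ≈ 0.714.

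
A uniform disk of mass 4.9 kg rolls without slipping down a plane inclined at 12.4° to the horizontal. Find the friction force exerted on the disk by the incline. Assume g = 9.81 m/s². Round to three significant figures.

The moment of inertia is (1/2)MR², giving k ≡ I/(MR²) = 0.5.
Newton's second law down the slope: Mg sinθ − f = Ma. The torque equation fR = Iα (with α = a/R) gives f = kMa.
Combining, a = g sinθ/(1+k) and f = kMa = kMg sinθ/(1+k).
f = 0.5 × 4.9 × 9.81 × sin12.4° / 1.5 ≈ 3.44 N.

f ≈ 3.44 N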